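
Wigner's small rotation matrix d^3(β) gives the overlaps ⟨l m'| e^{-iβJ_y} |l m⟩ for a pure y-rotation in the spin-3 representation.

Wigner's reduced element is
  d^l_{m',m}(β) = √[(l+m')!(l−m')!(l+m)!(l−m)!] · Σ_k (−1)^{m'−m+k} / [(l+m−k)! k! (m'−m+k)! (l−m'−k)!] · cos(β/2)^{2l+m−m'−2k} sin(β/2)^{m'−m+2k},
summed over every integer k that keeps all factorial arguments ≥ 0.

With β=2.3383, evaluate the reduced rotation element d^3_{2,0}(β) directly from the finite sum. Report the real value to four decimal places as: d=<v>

d^3_{2,0}(β=2.3383) via Wigner's sum:
Half-angle: c=0.390934, s=0.920419. N=√(120·1·6·6)=65.726707
k∈{0,1} keeps every argument non-negative
  k=0: (−1)^2·65.7267/(12)·0.3909^4·0.9204^2 = +0.108379
  k=1: (−1)^3·65.7267/(12)·0.3909^2·0.9204^4 = -0.600772
d^3_{2,0}(2.3383) = +0.108379 -0.600772 = -0.492393

d=-0.4924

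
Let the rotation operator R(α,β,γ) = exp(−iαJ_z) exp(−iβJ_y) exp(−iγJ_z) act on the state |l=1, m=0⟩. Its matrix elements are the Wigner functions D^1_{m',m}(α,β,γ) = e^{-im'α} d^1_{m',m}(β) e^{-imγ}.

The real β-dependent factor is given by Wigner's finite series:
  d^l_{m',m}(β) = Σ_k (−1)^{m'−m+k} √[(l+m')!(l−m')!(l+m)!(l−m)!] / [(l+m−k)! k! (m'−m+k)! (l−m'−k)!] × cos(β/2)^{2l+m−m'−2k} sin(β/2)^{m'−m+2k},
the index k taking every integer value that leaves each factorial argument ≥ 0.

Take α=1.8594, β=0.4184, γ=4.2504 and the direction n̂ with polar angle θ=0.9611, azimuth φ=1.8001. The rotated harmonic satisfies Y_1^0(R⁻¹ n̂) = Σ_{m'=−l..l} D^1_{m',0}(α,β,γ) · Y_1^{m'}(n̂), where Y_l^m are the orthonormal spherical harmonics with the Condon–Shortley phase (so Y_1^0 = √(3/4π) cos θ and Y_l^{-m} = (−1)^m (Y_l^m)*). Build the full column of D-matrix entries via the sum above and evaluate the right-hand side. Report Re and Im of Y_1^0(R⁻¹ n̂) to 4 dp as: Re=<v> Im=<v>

Re=0.4181 Im=0.0000

Need the full column D^1_{m',0} for m'=−1..1 at α=1.8594, β=0.4184, γ=4.2504.
cos(β/2)=0.978197, sin(β/2)=0.207677
d^1_{-1,0}: single k=1 term ⇒ +0.287297;  D = -0.081769+0.275415i
d^1_{0,0}: k∈[0..1] ⇒ +0.956870 -0.043130 = +0.913740;  D = +0.913740+0.000000i
d^1_{1,0}: single k=0 term ⇒ -0.287297;  D = +0.081769+0.275415i
Y_1^{m'}(θ=0.9611,φ=1.8001) and Σ D·Y over m':
  (-0.0818+0.2754i)·(-0.0644-0.2758i)  (+0.9137+0.0000i)·(+0.2798+0.0000i)  (+0.0818+0.2754i)·(+0.0644-0.2758i)
Y_1^0(R⁻¹ n̂) = +0.418113+0.000000i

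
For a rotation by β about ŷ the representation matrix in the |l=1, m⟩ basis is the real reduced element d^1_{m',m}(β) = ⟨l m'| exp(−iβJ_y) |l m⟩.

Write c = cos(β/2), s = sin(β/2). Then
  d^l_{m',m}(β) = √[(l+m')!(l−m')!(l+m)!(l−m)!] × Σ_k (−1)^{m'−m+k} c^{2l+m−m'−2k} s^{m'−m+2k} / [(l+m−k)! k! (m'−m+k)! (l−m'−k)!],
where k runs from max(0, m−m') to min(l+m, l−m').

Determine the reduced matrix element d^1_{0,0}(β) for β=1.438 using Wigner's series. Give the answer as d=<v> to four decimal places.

d^1_{0,0}(β=1.438) via Wigner's sum:
Half-angle: c=0.752465, s=0.658633. N=√(1·1·1·1)=1.000000
k: max(0,(0)−(0))=0 … min(1+(0),1−(0))=1
  k=0: (−1)^0·1.0000/(1)·0.7525^2·0.6586^0 = +0.566203
  k=1: (−1)^1·1.0000/(1)·0.7525^0·0.6586^2 = -0.433797
d^1_{0,0}(1.438) = +0.566203 -0.433797 = +0.132406

d=0.1324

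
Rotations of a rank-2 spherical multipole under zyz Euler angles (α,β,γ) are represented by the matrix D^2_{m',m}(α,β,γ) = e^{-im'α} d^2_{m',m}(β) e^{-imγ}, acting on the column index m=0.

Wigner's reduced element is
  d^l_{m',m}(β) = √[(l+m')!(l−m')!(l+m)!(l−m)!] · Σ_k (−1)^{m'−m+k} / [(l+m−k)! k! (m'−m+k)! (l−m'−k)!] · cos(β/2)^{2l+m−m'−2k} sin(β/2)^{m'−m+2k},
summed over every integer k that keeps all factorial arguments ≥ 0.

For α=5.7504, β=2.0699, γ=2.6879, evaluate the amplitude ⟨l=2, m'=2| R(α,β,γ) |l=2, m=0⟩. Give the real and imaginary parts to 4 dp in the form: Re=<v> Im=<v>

D^2_{2,0}(5.7504,2.0699,2.6879) = e^{-i·2·5.7504}·d^2_{2,0}(2.0699)·e^{-i·0·2.6879}. Compute d first:
With c≡cos(β/2)=0.510569 and s≡sin(β/2)=0.859837, N=[24·1·2·2]^{1/2}=9.797959
The bounds max(0,m−m')=0 and min(l+m,l−m')=0 give 1 term
  k=0: (−1)^2·9.7980/(4)·0.5106^2·0.8598^2 = +0.472081
d^2_{2,0}(2.0699) = +0.472081
D = (+0.484005+0.875065i)·(+0.472081)·(+1.000000+0.000000i) = +0.228490+0.413102i

Re=0.2285 Im=0.4131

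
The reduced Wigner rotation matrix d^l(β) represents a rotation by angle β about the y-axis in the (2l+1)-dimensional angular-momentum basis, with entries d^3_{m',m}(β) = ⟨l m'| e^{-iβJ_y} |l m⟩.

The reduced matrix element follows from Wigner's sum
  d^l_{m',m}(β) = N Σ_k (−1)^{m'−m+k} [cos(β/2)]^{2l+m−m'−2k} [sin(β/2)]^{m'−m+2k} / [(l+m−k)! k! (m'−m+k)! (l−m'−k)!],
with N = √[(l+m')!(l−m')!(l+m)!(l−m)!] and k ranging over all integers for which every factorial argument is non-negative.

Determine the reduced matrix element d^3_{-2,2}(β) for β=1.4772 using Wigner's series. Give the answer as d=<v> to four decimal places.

d^3_{-2,2}(β=1.4772) via Wigner's sum:
With c≡cos(β/2)=0.739412 and s≡sin(β/2)=0.673253, N=[1·120·120·1]^{1/2}=120.000000
Admissible k: 4..5 (factorial args all ≥0)
  k=4: (−1)^0·120.0000/(24)·0.7394^2·0.6733^4 = +0.561639
  k=5: (−1)^1·120.0000/(120)·0.7394^0·0.6733^6 = -0.093126
d^3_{-2,2}(1.4772) = +0.561639 -0.093126 = +0.468513

d=0.4685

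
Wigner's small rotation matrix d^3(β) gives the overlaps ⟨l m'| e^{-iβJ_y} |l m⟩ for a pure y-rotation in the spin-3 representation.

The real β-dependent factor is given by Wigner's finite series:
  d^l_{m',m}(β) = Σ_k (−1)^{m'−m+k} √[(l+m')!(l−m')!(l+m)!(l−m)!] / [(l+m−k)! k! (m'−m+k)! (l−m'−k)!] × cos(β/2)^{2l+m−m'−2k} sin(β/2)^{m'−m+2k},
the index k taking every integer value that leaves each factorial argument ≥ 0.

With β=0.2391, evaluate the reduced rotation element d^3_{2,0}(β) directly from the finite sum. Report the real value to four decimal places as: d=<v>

d^3_{2,0}(β=0.2391) via Wigner's sum:
c=cos(0.2391/2)=0.992862, s=sin(0.2391/2)=0.119265; N=√[120·1·6·6]=65.726707
Admissible k: 0..1 (factorial args all ≥0)
  k=0: (−1)^2·65.7267/(12)·0.9929^4·0.1193^2 = +0.075709
  k=1: (−1)^3·65.7267/(12)·0.9929^2·0.1193^4 = -0.001092
d^3_{2,0}(0.2391) = +0.075709 -0.001092 = +0.074616

d=0.0746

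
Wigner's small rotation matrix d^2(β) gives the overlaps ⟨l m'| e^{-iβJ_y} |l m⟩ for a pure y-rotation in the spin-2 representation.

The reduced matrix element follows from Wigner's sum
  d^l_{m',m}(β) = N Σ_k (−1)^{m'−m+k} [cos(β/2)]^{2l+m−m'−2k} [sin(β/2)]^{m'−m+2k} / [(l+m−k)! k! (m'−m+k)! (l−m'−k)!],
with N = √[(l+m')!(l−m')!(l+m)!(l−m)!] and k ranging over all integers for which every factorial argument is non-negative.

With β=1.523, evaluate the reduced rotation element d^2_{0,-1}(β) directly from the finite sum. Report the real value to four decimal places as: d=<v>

d^2_{0,-1}(β=1.523) via Wigner's sum:
With c≡cos(β/2)=0.723802 and s≡sin(β/2)=0.690008, N=[2·2·1·6]^{1/2}=4.898979
The bounds max(0,m−m')=0 and min(l+m,l−m')=1 give 2 terms
  k=0: (−1)^1·4.8990/(2)·0.7238^3·0.6900^1 = -0.640898
  k=1: (−1)^2·4.8990/(2)·0.7238^1·0.6900^3 = +0.582448
d^2_{0,-1}(1.523) = -0.640898 +0.582448 = -0.058449

d=-0.0584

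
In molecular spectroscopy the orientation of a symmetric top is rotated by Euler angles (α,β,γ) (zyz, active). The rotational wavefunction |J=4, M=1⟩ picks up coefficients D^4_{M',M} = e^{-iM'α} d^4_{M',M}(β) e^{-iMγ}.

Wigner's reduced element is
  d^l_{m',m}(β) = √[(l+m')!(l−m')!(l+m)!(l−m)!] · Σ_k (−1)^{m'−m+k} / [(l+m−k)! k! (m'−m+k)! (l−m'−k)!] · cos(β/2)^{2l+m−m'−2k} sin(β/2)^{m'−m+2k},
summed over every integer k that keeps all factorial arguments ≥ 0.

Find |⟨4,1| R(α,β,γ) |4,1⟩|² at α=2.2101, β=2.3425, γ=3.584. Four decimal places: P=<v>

Split into d^4_{1,1}(β=2.3425) × two z-phases.
With c≡cos(β/2)=0.389000 and s≡sin(β/2)=0.921238, N=[120·6·120·6]^{1/2}=720.000000
The bounds max(0,m−m')=0 and min(l+m,l−m')=3 give 4 terms
  k=0: (−1)^0·720.0000/(720)·0.3890^8·0.9212^0 = +0.000524
  k=1: (−1)^1·720.0000/(48)·0.3890^6·0.9212^2 = -0.044110
  k=2: (−1)^2·720.0000/(24)·0.3890^4·0.9212^4 = +0.494776
  k=3: (−1)^3·720.0000/(72)·0.3890^2·0.9212^6 = -0.924975
d^4_{1,1}(2.3425) = +0.000524 -0.044110 +0.494776 -0.924975 = -0.473785
|D^4_{1,1}|² = |d^4_{1,1}(β)|² = (-0.473785)² = 0.224472 (the z-rotation phases have unit modulus)

P=0.2245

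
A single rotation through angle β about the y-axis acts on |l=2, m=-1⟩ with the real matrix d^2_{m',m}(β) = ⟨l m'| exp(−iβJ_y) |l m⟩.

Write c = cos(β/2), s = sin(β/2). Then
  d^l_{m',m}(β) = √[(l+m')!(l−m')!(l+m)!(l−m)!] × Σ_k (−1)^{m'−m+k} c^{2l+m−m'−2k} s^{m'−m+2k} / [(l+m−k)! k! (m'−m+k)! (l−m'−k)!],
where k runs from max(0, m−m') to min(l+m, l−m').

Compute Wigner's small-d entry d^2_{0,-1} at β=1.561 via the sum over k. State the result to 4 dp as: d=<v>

d^2_{0,-1}(β=1.561) via Wigner's sum:
Half-angle: c=0.710562, s=0.703635. N=√(2·2·1·6)=4.898979
Admissible k: 0..1 (factorial args all ≥0)
  k=0: (−1)^1·4.8990/(2)·0.7106^3·0.7036^1 = -0.618342
  k=1: (−1)^2·4.8990/(2)·0.7106^1·0.7036^3 = +0.606344
d^2_{0,-1}(1.561) = -0.618342 +0.606344 = -0.011997

d=-0.0120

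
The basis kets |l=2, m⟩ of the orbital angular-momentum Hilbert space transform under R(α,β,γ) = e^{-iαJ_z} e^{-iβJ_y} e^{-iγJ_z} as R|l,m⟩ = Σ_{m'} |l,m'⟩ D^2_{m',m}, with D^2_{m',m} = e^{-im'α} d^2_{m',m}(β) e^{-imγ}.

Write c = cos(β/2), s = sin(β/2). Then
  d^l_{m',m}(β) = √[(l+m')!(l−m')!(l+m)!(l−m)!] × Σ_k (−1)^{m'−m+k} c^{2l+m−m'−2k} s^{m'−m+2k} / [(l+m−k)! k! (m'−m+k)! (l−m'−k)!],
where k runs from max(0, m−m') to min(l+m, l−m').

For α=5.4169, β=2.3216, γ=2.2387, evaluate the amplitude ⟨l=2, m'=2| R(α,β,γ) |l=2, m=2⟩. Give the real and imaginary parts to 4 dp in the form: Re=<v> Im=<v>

Re=-0.0233 Im=-0.0098

Split into d^2_{2,2}(β=2.3216) × two z-phases.
c=cos(2.3216/2)=0.398606, s=sin(2.3216/2)=0.917122; N=√[24·1·24·1]=24.000000
k: max(0,(2)−(2))=0 … min(2+(2),2−(2))=0
  k=0: (−1)^0·24.0000/(24)·0.3986^4·0.9171^0 = +0.025245
d^2_{2,2}(2.3216) = +0.025245
Phases: e^{-i·(2)·5.4169}=-0.161070+0.986943i, e^{-i·(2)·2.2387}=-0.232832+0.972517i ⇒ D=-0.023284-0.009756i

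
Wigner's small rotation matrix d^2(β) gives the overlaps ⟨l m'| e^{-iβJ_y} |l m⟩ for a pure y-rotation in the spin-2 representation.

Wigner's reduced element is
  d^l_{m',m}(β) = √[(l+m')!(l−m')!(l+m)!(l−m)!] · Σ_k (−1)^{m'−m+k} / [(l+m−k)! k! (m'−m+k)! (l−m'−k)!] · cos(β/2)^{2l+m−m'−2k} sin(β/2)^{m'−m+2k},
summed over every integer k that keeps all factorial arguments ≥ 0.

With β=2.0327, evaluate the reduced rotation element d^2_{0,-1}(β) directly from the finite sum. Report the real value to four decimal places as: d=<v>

d^2_{0,-1}(β=2.0327) via Wigner's sum:
With c≡cos(β/2)=0.526473 and s≡sin(β/2)=0.850192, N=[2·2·1·6]^{1/2}=4.898979
k: max(0,(-1)−(0))=0 … min(2+(-1),2−(0))=1
  k=0: (−1)^1·4.8990/(2)·0.5265^3·0.8502^1 = -0.303893
  k=1: (−1)^2·4.8990/(2)·0.5265^1·0.8502^3 = +0.792506
d^2_{0,-1}(2.0327) = -0.303893 +0.792506 = +0.488613

d=0.4886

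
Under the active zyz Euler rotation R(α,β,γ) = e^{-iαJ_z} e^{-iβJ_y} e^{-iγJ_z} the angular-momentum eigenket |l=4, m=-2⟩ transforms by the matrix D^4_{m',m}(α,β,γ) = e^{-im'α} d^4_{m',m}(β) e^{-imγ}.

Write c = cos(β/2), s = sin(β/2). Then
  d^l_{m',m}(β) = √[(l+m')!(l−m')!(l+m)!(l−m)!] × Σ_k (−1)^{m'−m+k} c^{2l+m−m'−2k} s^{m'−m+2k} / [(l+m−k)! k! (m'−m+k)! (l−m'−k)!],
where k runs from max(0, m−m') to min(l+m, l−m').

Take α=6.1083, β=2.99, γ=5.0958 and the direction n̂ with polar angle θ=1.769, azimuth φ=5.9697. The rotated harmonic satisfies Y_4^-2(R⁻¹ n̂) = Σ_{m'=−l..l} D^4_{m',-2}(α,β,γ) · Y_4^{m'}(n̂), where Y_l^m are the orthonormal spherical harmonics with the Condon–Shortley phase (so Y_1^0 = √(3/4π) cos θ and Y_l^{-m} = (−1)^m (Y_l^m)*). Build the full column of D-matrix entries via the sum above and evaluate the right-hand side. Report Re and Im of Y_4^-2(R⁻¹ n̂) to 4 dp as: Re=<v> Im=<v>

Need the full column D^4_{m',-2} for m'=−4..4 at α=6.1083, β=2.99, γ=5.0958.
cos(β/2)=0.075724, sin(β/2)=0.997129
d^4_{-4,-2}: single k=2 term ⇒ +0.000001;  D = -0.000001-0.000000i
d^4_{-3,-2}: k∈[1..2] ⇒ +0.000000 -0.000028 = -0.000028;  D = +0.000027+0.000007i
d^4_{-2,-2}: k∈[0..2] ⇒ +0.000000 -0.000002 +0.000488 = +0.000485;  D = -0.000444-0.000197i
d^4_{-1,-2}: k∈[0..2] ⇒ -0.000000 +0.000052 -0.006053 = -0.006001;  D = +0.004980+0.003348i
d^4_{0,-2}: k∈[0..2] ⇒ +0.000002 -0.000822 +0.053468 = +0.052647;  D = -0.037912-0.036529i
d^4_{1,-2}: k∈[0..2] ⇒ -0.000035 +0.009079 -0.314867 = -0.305823;  D = +0.179949+0.247277i
d^4_{2,-2}: k∈[0..2] ⇒ +0.000488 -0.067632 +0.977260 = +0.910116;  D = -0.399310-0.817840i
d^4_{3,-2}: k∈[0..1] ⇒ -0.004804 +0.277687 = +0.272882;  D = -0.075234-0.262306i
d^4_{4,-2}: single k=0 term ⇒ +0.029823;  D = -0.003109-0.029661i
Y_4^{m'}(θ=1.769,φ=5.9697) and Σ D·Y over m':
  (-0.0000-0.0000i)·(+0.1274+0.3885i)  (+0.0000+0.0000i)·(-0.1369-0.1876i)  (-0.0004-0.0002i)·(-0.1897-0.1375i)  (+0.0050+0.0033i)·(+0.2371+0.0768i)  (-0.0379-0.0365i)·(+0.1999+0.0000i)  (+0.1799+0.2473i)·(-0.2371+0.0768i)  (-0.3993-0.8178i)·(-0.1897+0.1375i)  (-0.0752-0.2623i)·(+0.1369-0.1876i)  (-0.0031-0.0297i)·(+0.1274-0.3885i)
Y_4^-2(R⁻¹ n̂) = +0.048472+0.025088i

Re=0.0485 Im=0.0251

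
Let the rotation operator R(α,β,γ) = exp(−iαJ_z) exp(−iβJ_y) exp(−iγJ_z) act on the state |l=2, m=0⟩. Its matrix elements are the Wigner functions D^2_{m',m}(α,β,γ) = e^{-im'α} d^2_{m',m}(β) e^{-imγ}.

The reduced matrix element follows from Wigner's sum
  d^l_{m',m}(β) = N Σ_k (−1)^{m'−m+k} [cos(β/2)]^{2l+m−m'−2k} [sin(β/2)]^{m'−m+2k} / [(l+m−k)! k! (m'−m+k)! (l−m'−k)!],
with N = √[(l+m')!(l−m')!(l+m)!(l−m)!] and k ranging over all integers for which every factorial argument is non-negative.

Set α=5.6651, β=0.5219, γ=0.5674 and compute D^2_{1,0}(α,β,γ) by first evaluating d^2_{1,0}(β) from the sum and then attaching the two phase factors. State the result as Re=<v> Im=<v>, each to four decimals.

D^2_{1,0}(5.6651,0.5219,0.5674) = e^{-i·1·5.6651}·d^2_{1,0}(0.5219)·e^{-i·0·0.5674}. Compute d first:
c=cos(0.5219/2)=0.966145, s=sin(0.5219/2)=0.257999; N=√[6·1·2·2]=4.898979
The bounds max(0,m−m')=0 and min(l+m,l−m')=1 give 2 terms
  k=0: (−1)^1·4.8990/(2)·0.9661^3·0.2580^1 = -0.569928
  k=1: (−1)^2·4.8990/(2)·0.9661^1·0.2580^3 = +0.040641
d^2_{1,0}(0.5219) = -0.569928 +0.040641 = -0.529287
Attach z-rotation phases: D = e^{-i(1)(5.6651)}·(-0.529287)·e^{-i(0)(0.5674)} = -0.431363-0.306709i

Re=-0.4314 Im=-0.3067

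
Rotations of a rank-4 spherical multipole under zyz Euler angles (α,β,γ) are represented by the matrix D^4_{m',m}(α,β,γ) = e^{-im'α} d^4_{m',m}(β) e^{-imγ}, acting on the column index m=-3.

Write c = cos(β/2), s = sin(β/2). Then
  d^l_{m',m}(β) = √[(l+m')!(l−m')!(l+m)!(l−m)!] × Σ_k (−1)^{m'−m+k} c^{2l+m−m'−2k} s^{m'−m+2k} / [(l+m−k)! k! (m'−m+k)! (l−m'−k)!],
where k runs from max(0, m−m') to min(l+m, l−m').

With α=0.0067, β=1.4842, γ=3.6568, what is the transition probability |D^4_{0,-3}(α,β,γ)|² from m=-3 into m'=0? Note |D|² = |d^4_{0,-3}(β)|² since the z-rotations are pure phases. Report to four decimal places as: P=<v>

P=0.0160

First d^4_{0,-3}(β=1.4842), then the phase factors e^{-i(0)α} and e^{-i(-3)γ}:
c=cos(1.4842/2)=0.737051, s=sin(1.4842/2)=0.675837; N=√[24·24·1·5040]=1703.830978
k: max(0,(-3)−(0))=0 … min(4+(-3),4−(0))=1
  k=0: (−1)^3·1703.8310/(144)·0.7371^5·0.6758^3 = -0.794471
  k=1: (−1)^4·1703.8310/(144)·0.7371^3·0.6758^5 = +0.667985
d^4_{0,-3}(1.4842) = -0.794471 +0.667985 = -0.126485
|D^4_{0,-3}|² = |d^4_{0,-3}(β)|² = (-0.126485)² = 0.015998 (the z-rotation phases have unit modulus)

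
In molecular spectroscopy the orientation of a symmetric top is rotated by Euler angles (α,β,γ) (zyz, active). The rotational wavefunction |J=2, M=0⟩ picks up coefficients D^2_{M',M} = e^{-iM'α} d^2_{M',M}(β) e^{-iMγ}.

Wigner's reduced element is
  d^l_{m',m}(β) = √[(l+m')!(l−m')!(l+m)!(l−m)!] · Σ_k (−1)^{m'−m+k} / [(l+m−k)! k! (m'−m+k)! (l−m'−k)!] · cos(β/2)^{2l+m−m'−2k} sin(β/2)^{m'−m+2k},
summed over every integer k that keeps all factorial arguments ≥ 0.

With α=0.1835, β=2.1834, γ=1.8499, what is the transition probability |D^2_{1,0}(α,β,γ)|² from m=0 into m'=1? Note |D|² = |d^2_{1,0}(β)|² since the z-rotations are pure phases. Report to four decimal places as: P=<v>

P=0.3320

Split into d^2_{1,0}(β=2.1834) × two z-phases.
With c≡cos(β/2)=0.460977 and s≡sin(β/2)=0.887412, N=[6·1·2·2]^{1/2}=4.898979
k∈{0,1} keeps every argument non-negative
  k=0: (−1)^1·4.8990/(2)·0.4610^3·0.8874^1 = -0.212931
  k=1: (−1)^2·4.8990/(2)·0.4610^1·0.8874^3 = +0.789098
d^2_{1,0}(2.1834) = -0.212931 +0.789098 = +0.576167
|D^2_{1,0}|² = |d^2_{1,0}(β)|² = (+0.576167)² = 0.331968 (the z-rotation phases have unit modulus)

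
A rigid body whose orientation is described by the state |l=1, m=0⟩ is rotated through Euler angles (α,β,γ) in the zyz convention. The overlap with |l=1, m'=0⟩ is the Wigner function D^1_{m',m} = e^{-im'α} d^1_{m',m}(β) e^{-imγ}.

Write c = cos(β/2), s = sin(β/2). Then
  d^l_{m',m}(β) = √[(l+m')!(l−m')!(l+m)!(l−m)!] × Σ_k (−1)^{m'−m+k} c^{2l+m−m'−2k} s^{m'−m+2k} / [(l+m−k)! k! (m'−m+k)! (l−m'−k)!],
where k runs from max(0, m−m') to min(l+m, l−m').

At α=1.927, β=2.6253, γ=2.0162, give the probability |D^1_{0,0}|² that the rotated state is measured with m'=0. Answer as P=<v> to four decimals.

D^1_{0,0}(1.927,2.6253,2.0162) = e^{-i·0·1.927}·d^1_{0,0}(2.6253)·e^{-i·0·2.0162}. Compute d first:
With c≡cos(β/2)=0.255289 and s≡sin(β/2)=0.966865, N=[1·1·1·1]^{1/2}=1.000000
Admissible k: 0..1 (factorial args all ≥0)
  k=0: (−1)^0·1.0000/(1)·0.2553^2·0.9669^0 = +0.065172
  k=1: (−1)^1·1.0000/(1)·0.2553^0·0.9669^2 = -0.934828
d^1_{0,0}(2.6253) = +0.065172 -0.934828 = -0.869655
|D^1_{0,0}|² = |d^1_{0,0}(β)|² = (-0.869655)² = 0.756300 (the z-rotation phases have unit modulus)

P=0.7563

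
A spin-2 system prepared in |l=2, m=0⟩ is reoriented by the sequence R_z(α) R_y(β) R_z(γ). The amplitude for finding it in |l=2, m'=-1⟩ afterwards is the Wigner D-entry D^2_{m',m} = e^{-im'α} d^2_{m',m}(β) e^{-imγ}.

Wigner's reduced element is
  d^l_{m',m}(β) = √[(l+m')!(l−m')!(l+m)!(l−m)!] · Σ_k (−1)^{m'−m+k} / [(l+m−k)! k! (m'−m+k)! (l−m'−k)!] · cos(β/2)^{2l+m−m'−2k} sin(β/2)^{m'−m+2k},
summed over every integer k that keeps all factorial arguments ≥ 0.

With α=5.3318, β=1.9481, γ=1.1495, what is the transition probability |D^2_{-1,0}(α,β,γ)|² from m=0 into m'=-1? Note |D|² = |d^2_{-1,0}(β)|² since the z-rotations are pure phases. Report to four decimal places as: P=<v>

First d^2_{-1,0}(β=1.9481), then the phase factors e^{-i(-1)α} and e^{-i(0)γ}:
With c≡cos(β/2)=0.561954 and s≡sin(β/2)=0.827168, N=[1·6·2·2]^{1/2}=4.898979
k: max(0,(0)−(-1))=1 … min(2+(0),2−(-1))=2
  k=1: (−1)^0·4.8990/(2)·0.5620^3·0.8272^1 = +0.359561
  k=2: (−1)^1·4.8990/(2)·0.5620^1·0.8272^3 = -0.779037
d^2_{-1,0}(1.9481) = +0.359561 -0.779037 = -0.419477
|D^2_{-1,0}|² = |d^2_{-1,0}(β)|² = (-0.419477)² = 0.175961 (the z-rotation phases have unit modulus)

P=0.1760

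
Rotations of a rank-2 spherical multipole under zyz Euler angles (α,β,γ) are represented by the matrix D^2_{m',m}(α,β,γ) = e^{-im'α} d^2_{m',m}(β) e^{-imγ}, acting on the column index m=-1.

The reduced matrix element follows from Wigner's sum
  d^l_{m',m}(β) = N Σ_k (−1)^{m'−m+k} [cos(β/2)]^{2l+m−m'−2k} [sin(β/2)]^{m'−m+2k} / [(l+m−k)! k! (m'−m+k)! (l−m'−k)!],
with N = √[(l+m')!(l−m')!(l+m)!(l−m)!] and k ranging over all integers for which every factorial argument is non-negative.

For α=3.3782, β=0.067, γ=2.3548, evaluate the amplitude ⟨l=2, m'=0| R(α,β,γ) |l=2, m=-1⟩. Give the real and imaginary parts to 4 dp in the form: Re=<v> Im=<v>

Re=0.0578 Im=-0.0579

First d^2_{0,-1}(β=0.067), then the phase factors e^{-i(0)α} and e^{-i(-1)γ}:
Half-angle: c=0.999439, s=0.033494. N=√(2·2·1·6)=4.898979
k∈{0,1} keeps every argument non-negative
  k=0: (−1)^1·4.8990/(2)·0.9994^3·0.0335^1 = -0.081905
  k=1: (−1)^2·4.8990/(2)·0.9994^1·0.0335^3 = +0.000092
d^2_{0,-1}(0.067) = -0.081905 +0.000092 = -0.081813
Attach z-rotation phases: D = e^{-i(0)(3.3782)}·(-0.081813)·e^{-i(-1)(2.3548)} = +0.057769-0.057931i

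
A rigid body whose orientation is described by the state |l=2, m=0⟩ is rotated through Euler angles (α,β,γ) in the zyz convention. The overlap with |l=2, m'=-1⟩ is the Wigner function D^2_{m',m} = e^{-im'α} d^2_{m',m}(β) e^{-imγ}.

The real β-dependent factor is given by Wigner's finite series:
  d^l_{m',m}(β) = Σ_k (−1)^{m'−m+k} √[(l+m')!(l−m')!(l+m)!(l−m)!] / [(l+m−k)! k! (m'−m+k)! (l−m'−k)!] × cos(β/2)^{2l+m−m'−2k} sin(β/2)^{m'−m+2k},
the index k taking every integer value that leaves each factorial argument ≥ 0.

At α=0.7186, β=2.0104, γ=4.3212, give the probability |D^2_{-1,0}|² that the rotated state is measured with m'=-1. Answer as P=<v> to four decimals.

D^2_{-1,0}(0.7186,2.0104,4.3212) = e^{-i·-1·0.7186}·d^2_{-1,0}(2.0104)·e^{-i·0·4.3212}. Compute d first:
With c≡cos(β/2)=0.535919 and s≡sin(β/2)=0.844269, N=[1·6·2·2]^{1/2}=4.898979
Admissible k: 1..2 (factorial args all ≥0)
  k=1: (−1)^0·4.8990/(2)·0.5359^3·0.8443^1 = +0.318313
  k=2: (−1)^1·4.8990/(2)·0.5359^1·0.8443^3 = -0.789983
d^2_{-1,0}(2.0104) = +0.318313 -0.789983 = -0.471670
|D^2_{-1,0}|² = |d^2_{-1,0}(β)|² = (-0.471670)² = 0.222472 (the z-rotation phases have unit modulus)

P=0.2225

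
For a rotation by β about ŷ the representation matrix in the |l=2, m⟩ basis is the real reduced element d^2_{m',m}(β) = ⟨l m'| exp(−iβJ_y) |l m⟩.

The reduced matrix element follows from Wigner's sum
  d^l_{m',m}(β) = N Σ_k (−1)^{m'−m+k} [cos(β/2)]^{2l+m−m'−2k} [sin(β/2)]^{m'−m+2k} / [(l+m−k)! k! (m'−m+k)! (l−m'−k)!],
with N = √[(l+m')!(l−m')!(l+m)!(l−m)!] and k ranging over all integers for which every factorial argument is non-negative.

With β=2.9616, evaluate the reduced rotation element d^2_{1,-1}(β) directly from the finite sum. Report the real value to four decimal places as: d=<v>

d=-0.9599

d^2_{1,-1}(β=2.9616) via Wigner's sum:
With c≡cos(β/2)=0.089875 and s≡sin(β/2)=0.995953, N=[6·1·1·6]^{1/2}=6.000000
k: max(0,(-1)−(1))=0 … min(2+(-1),2−(1))=1
  k=0: (−1)^2·6.0000/(2)·0.0899^2·0.9960^2 = +0.024037
  k=1: (−1)^3·6.0000/(6)·0.0899^0·0.9960^4 = -0.983910
d^2_{1,-1}(2.9616) = +0.024037 -0.983910 = -0.959874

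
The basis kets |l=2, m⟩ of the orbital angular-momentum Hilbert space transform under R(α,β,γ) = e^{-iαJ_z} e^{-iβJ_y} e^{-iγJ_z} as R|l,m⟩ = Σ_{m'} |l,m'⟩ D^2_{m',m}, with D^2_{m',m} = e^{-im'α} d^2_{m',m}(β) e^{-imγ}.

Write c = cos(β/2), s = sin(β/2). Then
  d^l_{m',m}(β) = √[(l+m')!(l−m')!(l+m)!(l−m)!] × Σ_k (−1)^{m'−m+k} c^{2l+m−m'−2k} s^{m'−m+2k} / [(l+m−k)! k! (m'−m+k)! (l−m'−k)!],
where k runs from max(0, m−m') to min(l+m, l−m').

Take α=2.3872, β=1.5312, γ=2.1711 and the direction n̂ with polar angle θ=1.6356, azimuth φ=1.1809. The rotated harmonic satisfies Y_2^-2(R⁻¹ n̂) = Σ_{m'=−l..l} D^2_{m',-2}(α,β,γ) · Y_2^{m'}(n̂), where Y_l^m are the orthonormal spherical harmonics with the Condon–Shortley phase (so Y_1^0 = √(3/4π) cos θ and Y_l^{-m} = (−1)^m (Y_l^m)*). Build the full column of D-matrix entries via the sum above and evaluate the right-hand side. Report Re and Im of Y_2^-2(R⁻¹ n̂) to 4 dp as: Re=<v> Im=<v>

Need the full column D^2_{m',-2} for m'=−2..2 at α=2.3872, β=1.5312, γ=2.1711.
cos(β/2)=0.720967, sin(β/2)=0.692970
d^2_{-2,-2}: single k=0 term ⇒ +0.270185;  D = -0.257456+0.081953i
d^2_{-1,-2}: single k=0 term ⇒ -0.519386;  D = -0.468531-0.224143i
d^2_{0,-2}: single k=0 term ⇒ +0.611413;  D = -0.221204-0.569995i
d^2_{1,-2}: single k=0 term ⇒ -0.479831;  D = +0.179851-0.444850i
d^2_{2,-2}: single k=0 term ⇒ +0.230599;  D = +0.209394-0.096591i
Y_2^{m'}(θ=1.6356,φ=1.1809) and Σ D·Y over m':
  (-0.2575+0.0820i)·(-0.2735-0.2705i)  (-0.4685-0.2241i)·(-0.0190+0.0462i)  (-0.2212-0.5700i)·(-0.3114+0.0000i)  (+0.1799-0.4448i)·(+0.0190+0.0462i)  (+0.2094-0.0966i)·(-0.2735+0.2705i)
Y_2^-2(R⁻¹ n̂) = +0.173519+0.290261i

Re=0.1735 Im=0.2903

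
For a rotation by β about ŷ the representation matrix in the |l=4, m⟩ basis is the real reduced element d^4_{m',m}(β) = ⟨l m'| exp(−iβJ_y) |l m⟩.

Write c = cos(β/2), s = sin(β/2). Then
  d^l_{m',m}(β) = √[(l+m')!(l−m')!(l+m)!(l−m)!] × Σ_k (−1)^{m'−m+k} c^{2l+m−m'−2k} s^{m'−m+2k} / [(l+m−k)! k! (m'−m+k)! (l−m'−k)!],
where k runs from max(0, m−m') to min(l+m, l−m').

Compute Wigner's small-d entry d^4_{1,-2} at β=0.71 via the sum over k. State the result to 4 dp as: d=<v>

d^4_{1,-2}(β=0.71) via Wigner's sum:
Half-angle: c=0.937646, s=0.347590. N=√(120·6·2·720)=1018.233765
The bounds max(0,m−m')=0 and min(l+m,l−m')=2 give 3 terms
  k=0: (−1)^3·1018.2338/(72)·0.9376^5·0.3476^3 = -0.430441
  k=1: (−1)^4·1018.2338/(48)·0.9376^3·0.3476^5 = +0.088728
  k=2: (−1)^5·1018.2338/(240)·0.9376^1·0.3476^7 = -0.002439
d^4_{1,-2}(0.71) = -0.430441 +0.088728 -0.002439 = -0.344152

d=-0.3442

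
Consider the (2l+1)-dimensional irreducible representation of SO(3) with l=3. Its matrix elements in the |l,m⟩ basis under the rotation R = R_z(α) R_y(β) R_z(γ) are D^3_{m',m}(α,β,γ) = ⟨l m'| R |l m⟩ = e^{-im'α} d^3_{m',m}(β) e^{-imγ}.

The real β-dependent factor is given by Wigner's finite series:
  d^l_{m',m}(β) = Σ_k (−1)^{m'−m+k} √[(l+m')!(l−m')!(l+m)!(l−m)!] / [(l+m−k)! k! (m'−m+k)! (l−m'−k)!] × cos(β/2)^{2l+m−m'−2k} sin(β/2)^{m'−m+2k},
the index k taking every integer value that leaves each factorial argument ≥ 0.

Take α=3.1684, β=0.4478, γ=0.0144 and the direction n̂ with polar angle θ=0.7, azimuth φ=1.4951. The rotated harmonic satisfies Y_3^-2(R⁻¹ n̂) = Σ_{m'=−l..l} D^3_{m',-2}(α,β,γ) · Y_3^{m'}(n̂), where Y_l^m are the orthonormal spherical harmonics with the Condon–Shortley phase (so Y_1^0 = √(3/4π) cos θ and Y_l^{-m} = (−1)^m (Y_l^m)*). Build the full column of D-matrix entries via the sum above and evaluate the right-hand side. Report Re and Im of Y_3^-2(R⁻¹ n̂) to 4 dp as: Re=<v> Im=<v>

Re=-0.1645 Im=-0.3430

Need the full column D^3_{m',-2} for m'=−3..3 at α=3.1684, β=0.4478, γ=0.0144.
cos(β/2)=0.975039, sin(β/2)=0.222034
d^3_{-3,-2}: single k=1 term ⇒ +0.479297;  D = -0.476441-0.052246i
d^3_{-2,-2}: k∈[0..1] ⇒ +0.859274 -0.222790 = +0.636484;  D = +0.634323+0.052396i
d^3_{-1,-2}: k∈[0..1] ⇒ -0.618770 +0.064173 = -0.554597;  D = +0.553739+0.030824i
d^3_{0,-2}: k∈[0..1] ⇒ +0.244055 -0.012656 = +0.231399;  D = +0.231303+0.006663i
d^3_{1,-2}: k∈[0..1] ⇒ -0.064173 +0.001664 = -0.062509;  D = +0.062509+0.000125i
d^3_{2,-2}: k∈[0..1] ⇒ +0.011553 -0.000120 = +0.011433;  D = +0.011430-0.000284i
d^3_{3,-2}: single k=0 term ⇒ -0.001289;  D = +0.001287-0.000067i
Y_3^{m'}(θ=0.7,φ=1.4951) and Σ D·Y over m':
  (-0.4764-0.0522i)·(-0.0251+0.1087i)  (+0.6343+0.0524i)·(-0.3207-0.0489i)  (+0.5537+0.0308i)·(+0.0303-0.3996i)  (+0.2313+0.0067i)·(-0.0214+0.0000i)  (+0.0625+0.0001i)·(-0.0303-0.3996i)  (+0.0114-0.0003i)·(-0.3207+0.0489i)  (+0.0013-0.0001i)·(+0.0251+0.1087i)
Y_3^-2(R⁻¹ n̂) = -0.164527-0.342995i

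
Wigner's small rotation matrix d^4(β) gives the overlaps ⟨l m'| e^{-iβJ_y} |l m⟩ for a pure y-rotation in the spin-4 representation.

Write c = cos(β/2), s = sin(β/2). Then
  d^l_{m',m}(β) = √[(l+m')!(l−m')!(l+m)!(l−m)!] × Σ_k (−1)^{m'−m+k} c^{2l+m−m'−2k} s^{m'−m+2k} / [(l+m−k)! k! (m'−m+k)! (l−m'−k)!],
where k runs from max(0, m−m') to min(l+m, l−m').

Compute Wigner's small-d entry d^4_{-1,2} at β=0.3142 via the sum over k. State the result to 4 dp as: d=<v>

d=0.0490

d^4_{-1,2}(β=0.3142) via Wigner's sum:
With c≡cos(β/2)=0.987685 and s≡sin(β/2)=0.156455, N=[6·120·720·2]^{1/2}=1018.233765
k: max(0,(2)−(-1))=3 … min(4+(2),4−(-1))=5
  k=3: (−1)^0·1018.2338/(72)·0.9877^5·0.1565^3 = +0.050906
  k=4: (−1)^1·1018.2338/(48)·0.9877^3·0.1565^5 = -0.001916
  k=5: (−1)^2·1018.2338/(240)·0.9877^1·0.1565^7 = +0.000010
d^4_{-1,2}(0.3142) = +0.050906 -0.001916 +0.000010 = +0.049000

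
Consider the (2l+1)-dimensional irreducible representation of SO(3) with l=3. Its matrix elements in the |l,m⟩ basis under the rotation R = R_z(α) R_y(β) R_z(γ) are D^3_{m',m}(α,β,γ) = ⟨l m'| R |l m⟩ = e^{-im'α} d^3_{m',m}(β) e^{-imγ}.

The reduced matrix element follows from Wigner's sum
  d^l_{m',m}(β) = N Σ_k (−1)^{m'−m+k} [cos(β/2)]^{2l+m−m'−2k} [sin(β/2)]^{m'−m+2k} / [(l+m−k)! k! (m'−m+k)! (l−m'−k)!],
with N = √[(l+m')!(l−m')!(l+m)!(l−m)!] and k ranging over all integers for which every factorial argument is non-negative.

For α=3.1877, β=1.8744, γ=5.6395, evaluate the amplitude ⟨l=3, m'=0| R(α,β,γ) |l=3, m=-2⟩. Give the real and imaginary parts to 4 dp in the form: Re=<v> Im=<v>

D^3_{0,-2}(3.1877,1.8744,5.6395) = e^{-i·0·3.1877}·d^3_{0,-2}(1.8744)·e^{-i·-2·5.6395}. Compute d first:
With c≡cos(β/2)=0.592047 and s≡sin(β/2)=0.805904, N=[6·6·1·120]^{1/2}=65.726707
Admissible k: 0..1 (factorial args all ≥0)
  k=0: (−1)^2·65.7267/(12)·0.5920^4·0.8059^2 = +0.437070
  k=1: (−1)^3·65.7267/(12)·0.5920^2·0.8059^4 = -0.809851
d^3_{0,-2}(1.8744) = +0.437070 -0.809851 = -0.372781
D = (+1.000000+0.000000i)·(-0.372781)·(+0.279646-0.960103i) = -0.104247+0.357908i

Re=-0.1042 Im=0.3579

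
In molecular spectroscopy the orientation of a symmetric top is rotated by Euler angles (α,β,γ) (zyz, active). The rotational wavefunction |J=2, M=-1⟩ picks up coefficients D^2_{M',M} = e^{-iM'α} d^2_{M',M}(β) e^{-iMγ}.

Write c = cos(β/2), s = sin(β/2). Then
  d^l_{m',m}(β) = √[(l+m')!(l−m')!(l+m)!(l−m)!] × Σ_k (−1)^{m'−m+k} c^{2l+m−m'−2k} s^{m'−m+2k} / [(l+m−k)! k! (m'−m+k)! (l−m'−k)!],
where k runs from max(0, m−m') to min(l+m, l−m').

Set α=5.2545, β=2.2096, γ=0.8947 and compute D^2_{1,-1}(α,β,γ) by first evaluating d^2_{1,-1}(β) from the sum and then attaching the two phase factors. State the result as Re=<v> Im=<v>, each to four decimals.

Re=0.0530 Im=-0.1442

First d^2_{1,-1}(β=2.2096), then the phase factors e^{-i(1)α} and e^{-i(-1)γ}:
c=cos(2.2096/2)=0.449313, s=sin(2.2096/2)=0.893374; N=√[6·1·1·6]=6.000000
k∈{0,1} keeps every argument non-negative
  k=0: (−1)^2·6.0000/(2)·0.4493^2·0.8934^2 = +0.483377
  k=1: (−1)^3·6.0000/(6)·0.4493^0·0.8934^4 = -0.636992
d^2_{1,-1}(2.2096) = +0.483377 -0.636992 = -0.153614
D = (+0.515945+0.856621i)·(-0.153614)·(+0.625753+0.780021i) = +0.053047-0.144164i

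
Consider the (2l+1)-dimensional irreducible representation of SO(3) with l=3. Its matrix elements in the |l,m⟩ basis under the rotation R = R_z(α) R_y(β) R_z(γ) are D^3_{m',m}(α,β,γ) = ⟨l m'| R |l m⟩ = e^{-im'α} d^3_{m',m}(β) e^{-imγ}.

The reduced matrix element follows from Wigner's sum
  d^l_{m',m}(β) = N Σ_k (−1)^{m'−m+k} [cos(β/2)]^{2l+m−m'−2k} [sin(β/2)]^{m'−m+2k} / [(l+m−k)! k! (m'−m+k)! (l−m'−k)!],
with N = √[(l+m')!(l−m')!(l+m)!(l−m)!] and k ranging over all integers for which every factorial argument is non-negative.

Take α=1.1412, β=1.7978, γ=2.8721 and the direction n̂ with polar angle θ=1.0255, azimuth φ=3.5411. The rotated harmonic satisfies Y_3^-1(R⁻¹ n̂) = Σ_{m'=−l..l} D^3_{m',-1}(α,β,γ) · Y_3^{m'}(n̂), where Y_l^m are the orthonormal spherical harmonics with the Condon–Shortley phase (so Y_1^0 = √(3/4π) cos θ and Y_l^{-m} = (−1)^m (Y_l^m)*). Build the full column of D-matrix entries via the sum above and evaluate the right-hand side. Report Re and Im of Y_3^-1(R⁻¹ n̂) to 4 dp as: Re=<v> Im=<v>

Need the full column D^3_{m',-1} for m'=−3..3 at α=1.1412, β=1.7978, γ=2.8721.
cos(β/2)=0.622471, sin(β/2)=0.782643
d^3_{-3,-1}: single k=2 term ⇒ +0.356164;  D = +0.356136+0.004457i
d^3_{-2,-1}: k∈[1..2] ⇒ +0.231292 -0.731271 = -0.499979;  D = -0.213915+0.451907i
d^3_{-1,-1}: k∈[0..2] ⇒ +0.058172 -0.735689 +0.872256 = +0.194739;  D = -0.125319-0.149059i
d^3_{0,-1}: k∈[0..2] ⇒ -0.253367 +1.201601 -0.633180 = +0.315053;  D = -0.303682+0.083881i
d^3_{1,-1}: k∈[0..2] ⇒ +0.551767 -1.163008 +0.229816 = -0.381425;  D = +0.060807-0.376547i
d^3_{2,-1}: k∈[0..1] ⇒ -0.731271 +0.578012 = -0.153259;  D = -0.127375-0.085229i
d^3_{3,-1}: single k=0 term ⇒ +0.563039;  D = +0.479562-0.295013i
Y_3^{m'}(θ=1.0255,φ=3.5411) and Σ D·Y over m':
  (+0.3561+0.0045i)·(-0.0948+0.2429i)  (-0.2139+0.4519i)·(+0.2702-0.2777i)  (-0.1253-0.1491i)·(-0.0878+0.0371i)  (-0.3037+0.0839i)·(-0.3203+0.0000i)  (+0.0608-0.3765i)·(+0.0878+0.0371i)  (-0.1274-0.0852i)·(+0.2702+0.2777i)  (+0.4796-0.2950i)·(+0.0948+0.2429i)
Y_3^-1(R⁻¹ n̂) = +0.272330+0.248454i

Re=0.2723 Im=0.2485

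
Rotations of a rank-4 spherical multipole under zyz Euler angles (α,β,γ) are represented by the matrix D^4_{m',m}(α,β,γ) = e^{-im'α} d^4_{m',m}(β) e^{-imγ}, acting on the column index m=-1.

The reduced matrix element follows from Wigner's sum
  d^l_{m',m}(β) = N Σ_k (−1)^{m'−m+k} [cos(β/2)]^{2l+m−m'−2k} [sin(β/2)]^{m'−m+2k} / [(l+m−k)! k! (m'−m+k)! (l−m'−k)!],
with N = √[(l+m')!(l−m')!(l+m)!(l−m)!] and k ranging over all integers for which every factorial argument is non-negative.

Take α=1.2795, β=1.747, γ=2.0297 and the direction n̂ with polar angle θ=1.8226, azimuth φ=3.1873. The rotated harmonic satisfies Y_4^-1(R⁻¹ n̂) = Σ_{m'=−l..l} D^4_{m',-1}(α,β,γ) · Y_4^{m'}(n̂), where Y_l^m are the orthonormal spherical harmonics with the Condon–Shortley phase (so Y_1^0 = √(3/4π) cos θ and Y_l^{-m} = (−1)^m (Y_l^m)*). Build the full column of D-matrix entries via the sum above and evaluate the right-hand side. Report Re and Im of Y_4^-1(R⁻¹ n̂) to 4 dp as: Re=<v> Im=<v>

Need the full column D^4_{m',-1} for m'=−4..4 at α=1.2795, β=1.747, γ=2.0297.
cos(β/2)=0.642147, sin(β/2)=0.766581
d^4_{-4,-1}: single k=3 term ⇒ +0.368080;  D = +0.238887+0.280028i
d^4_{-3,-1}: k∈[2..3] ⇒ +0.327036 -0.776767 = -0.449731;  D = -0.411559+0.181321i
d^4_{-2,-1}: k∈[1..3] ⇒ +0.146433 -1.043409 +0.991311 = +0.094335;  D = -0.011638-0.093614i
d^4_{-1,-1}: k∈[0..3] ⇒ +0.028912 -0.618039 +1.761541 -0.836794 = +0.335620;  D = -0.330917-0.055989i
d^4_{0,-1}: k∈[0..3] ⇒ -0.154353 +1.319819 -1.880880 +0.446742 = -0.268673;  D = +0.119013-0.240876i
d^4_{1,-1}: k∈[0..3] ⇒ +0.412026 -1.761541 +1.255190 -0.119252 = -0.213577;  D = -0.156243-0.145613i
d^4_{2,-1}: k∈[0..2] ⇒ -0.695606 +1.486967 -0.423817 = +0.367544;  D = +0.317250-0.185584i
d^4_{3,-1}: k∈[0..1] ⇒ +0.776767 -0.664184 = +0.112582;  D = -0.026543-0.109409i
d^4_{4,-1}: single k=0 term ⇒ -0.524553;  D = +0.523808+0.027942i
Y_4^{m'}(θ=1.8226,φ=3.1873) and Σ D·Y over m':
  (+0.2389+0.2800i)·(+0.3828-0.0708i)  (-0.4116+0.1813i)·(+0.2806-0.0387i)  (-0.0116-0.0936i)·(-0.1767+0.0162i)  (-0.3309-0.0560i)·(-0.2926+0.0134i)  (+0.1190-0.2409i)·(+0.1346+0.0000i)  (-0.1562-0.1456i)·(+0.2926+0.0134i)  (+0.3172-0.1856i)·(-0.1767-0.0162i)  (-0.0265-0.1094i)·(-0.2806-0.0387i)  (+0.5238+0.0279i)·(+0.3828+0.0708i)
Y_4^-1(R⁻¹ n̂) = +0.218888+0.215443i

Re=0.2189 Im=0.2154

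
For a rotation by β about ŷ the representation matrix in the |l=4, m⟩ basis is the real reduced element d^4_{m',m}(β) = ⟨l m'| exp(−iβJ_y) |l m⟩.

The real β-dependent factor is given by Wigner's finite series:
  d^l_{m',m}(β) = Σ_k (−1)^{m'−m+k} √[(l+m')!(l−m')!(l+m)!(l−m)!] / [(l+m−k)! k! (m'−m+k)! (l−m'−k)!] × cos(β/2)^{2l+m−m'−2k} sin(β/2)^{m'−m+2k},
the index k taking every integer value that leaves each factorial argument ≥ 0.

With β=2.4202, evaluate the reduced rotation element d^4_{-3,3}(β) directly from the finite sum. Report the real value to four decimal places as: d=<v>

d^4_{-3,3}(β=2.4202) via Wigner's sum:
Half-angle: c=0.352926, s=0.935651. N=√(1·5040·5040·1)=5040.000000
Admissible k: 6..7 (factorial args all ≥0)
  k=6: (−1)^0·5040.0000/(720)·0.3529^2·0.9357^6 = +0.584991
  k=7: (−1)^1·5040.0000/(5040)·0.3529^0·0.9357^8 = -0.587371
d^4_{-3,3}(2.4202) = +0.584991 -0.587371 = -0.002380

d=-0.0024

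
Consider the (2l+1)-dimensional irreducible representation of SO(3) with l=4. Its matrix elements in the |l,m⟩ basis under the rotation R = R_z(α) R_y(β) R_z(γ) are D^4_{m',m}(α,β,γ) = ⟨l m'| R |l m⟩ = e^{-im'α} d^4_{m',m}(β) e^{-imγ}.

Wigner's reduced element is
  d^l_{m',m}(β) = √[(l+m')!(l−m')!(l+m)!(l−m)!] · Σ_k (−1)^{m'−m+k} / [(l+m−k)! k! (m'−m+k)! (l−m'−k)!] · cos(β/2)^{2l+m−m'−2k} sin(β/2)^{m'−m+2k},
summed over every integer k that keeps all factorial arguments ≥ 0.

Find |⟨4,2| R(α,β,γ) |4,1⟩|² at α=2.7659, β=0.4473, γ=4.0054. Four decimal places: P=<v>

First d^4_{2,1}(β=0.4473), then the phase factors e^{-i(2)α} and e^{-i(1)γ}:
c=cos(0.4473/2)=0.975094, s=sin(0.4473/2)=0.221790; N=√[720·2·120·6]=1018.233765
k∈{0,1,2} keeps every argument non-negative
  k=0: (−1)^1·1018.2338/(240)·0.9751^7·0.2218^1 = -0.788688
  k=1: (−1)^2·1018.2338/(48)·0.9751^5·0.2218^3 = +0.204017
  k=2: (−1)^3·1018.2338/(72)·0.9751^3·0.2218^5 = -0.007037
d^4_{2,1}(0.4473) = -0.788688 +0.204017 -0.007037 = -0.591708
|D^4_{2,1}|² = |d^4_{2,1}(β)|² = (-0.591708)² = 0.350118 (the z-rotation phases have unit modulus)

P=0.3501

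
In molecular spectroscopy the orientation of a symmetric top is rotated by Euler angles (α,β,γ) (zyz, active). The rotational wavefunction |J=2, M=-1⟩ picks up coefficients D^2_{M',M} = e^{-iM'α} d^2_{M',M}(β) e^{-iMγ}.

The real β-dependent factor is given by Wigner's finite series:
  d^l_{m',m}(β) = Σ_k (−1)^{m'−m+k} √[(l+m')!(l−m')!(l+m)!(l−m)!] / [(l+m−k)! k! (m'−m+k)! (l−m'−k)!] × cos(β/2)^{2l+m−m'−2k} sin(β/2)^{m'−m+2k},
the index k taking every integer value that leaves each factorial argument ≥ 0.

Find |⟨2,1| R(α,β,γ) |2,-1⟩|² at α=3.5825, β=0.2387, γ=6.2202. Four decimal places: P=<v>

P=0.0017

Split into d^2_{1,-1}(β=0.2387) × two z-phases.
c=cos(0.2387/2)=0.992886, s=sin(0.2387/2)=0.119067; N=√[6·1·1·6]=6.000000
The bounds max(0,m−m')=0 and min(l+m,l−m')=1 give 2 terms
  k=0: (−1)^2·6.0000/(2)·0.9929^2·0.1191^2 = +0.041928
  k=1: (−1)^3·6.0000/(6)·0.9929^0·0.1191^4 = -0.000201
d^2_{1,-1}(0.2387) = +0.041928 -0.000201 = +0.041727
|D^2_{1,-1}|² = |d^2_{1,-1}(β)|² = (+0.041727)² = 0.001741 (the z-rotation phases have unit modulus)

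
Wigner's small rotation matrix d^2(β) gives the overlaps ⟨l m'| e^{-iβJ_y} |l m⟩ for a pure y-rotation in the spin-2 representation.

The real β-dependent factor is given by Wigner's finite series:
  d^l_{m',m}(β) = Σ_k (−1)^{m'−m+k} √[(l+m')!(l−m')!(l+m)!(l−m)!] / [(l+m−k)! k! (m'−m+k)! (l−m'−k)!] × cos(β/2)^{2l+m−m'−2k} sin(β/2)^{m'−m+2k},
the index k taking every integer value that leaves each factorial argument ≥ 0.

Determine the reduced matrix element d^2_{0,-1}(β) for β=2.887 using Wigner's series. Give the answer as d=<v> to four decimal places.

d=0.2985

d^2_{0,-1}(β=2.887) via Wigner's sum:
c=cos(2.887/2)=0.126953, s=sin(2.887/2)=0.991909; N=√[2·2·1·6]=4.898979
k∈{0,1} keeps every argument non-negative
  k=0: (−1)^1·4.8990/(2)·0.1270^3·0.9919^1 = -0.004971
  k=1: (−1)^2·4.8990/(2)·0.1270^1·0.9919^3 = +0.303482
d^2_{0,-1}(2.887) = -0.004971 +0.303482 = +0.298511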